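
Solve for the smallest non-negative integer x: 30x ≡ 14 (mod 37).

35

The inverse of 30 mod 37 is 21 (since 30·21 = 630 ≡ 1).
Multiplying both sides by 21: x ≡ 21·14 = 294 ≡ 35 (mod 37).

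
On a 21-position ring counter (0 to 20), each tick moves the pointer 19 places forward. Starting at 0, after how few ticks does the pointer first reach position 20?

11

The inverse of 19 mod 21 is 10 (since 19·10 = 190 ≡ 1).
So x ≡ 10·20 = 200 ≡ 11 (mod 21).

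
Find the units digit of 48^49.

The units digit of 48^n cycles with period 4: 8, 4, 2, 6, …
49 leaves remainder 1 on division by 4, so 48^49 ends in 8.

8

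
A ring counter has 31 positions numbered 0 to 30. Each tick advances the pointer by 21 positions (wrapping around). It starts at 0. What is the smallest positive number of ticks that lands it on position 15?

14

21⁻¹ ≡ 3 (mod 31) because 21·3 = 63 = 2·31 + 1.
Multiplying both sides by 3: x ≡ 3·15 = 45 ≡ 14 (mod 31).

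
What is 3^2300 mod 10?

1

Powers of 3 mod 10 repeat with period 4: 3, 9, 7, 1.
2300 leaves remainder 0 on division by 4, so 3^2300 ends in 1.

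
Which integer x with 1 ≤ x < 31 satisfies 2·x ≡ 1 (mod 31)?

31 = 15·2 + 1
2 = 2·1 + 0
Back-substituting gives 2·16 ≡ 1 (mod 31).

16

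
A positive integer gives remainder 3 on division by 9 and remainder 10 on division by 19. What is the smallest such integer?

x ≡ 3 (mod 9) gives x ∈ {3, 12, 21, 30, 39, 48}.
The first of these with x mod 19 = 10 is 48.

48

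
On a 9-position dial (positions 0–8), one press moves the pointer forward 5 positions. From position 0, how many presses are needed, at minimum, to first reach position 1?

5·2 = 10 = 1·9 + 1, so 5⁻¹ ≡ 2 (mod 9).

2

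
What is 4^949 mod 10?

4

Last digits of 4^n: 4, 6 (period 2).
949 leaves remainder 1 on division by 2, so 4^949 ends in 4.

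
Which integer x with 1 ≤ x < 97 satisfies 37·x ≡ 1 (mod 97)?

37·21 = 777 = 8·97 + 1, so 37⁻¹ ≡ 21 (mod 97).

21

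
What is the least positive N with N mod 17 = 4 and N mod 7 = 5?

Since 7·5 ≡ 1 (mod 17), take x = 5 + 7·((4−5)·5 mod 17) = 5 + 7·12 = 89.
Check: 89 mod 17 = 4, 89 mod 7 = 5.

89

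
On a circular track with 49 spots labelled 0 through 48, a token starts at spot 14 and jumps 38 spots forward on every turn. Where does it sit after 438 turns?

438·38 = 16644.
16644 mod 49 = 33 (since 339·49 = 16611).
(14 + 33) mod 49 = 47.

47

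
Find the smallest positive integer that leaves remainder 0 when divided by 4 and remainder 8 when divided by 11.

Since 11·3 ≡ 1 (mod 4), take x = 8 + 11·((0−8)·3 mod 4) = 8 + 11·0 = 8.
Check: 8 mod 4 = 0, 8 mod 11 = 8.

8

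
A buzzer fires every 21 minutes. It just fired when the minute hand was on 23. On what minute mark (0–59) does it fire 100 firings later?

23

100·21 = 2100.
Dividing 2100 by 60 gives quotient 35 and remainder 0.
(23 + 0) mod 60 = 23.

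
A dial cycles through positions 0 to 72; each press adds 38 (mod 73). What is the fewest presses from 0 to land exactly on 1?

73 = 1·38 + 35
38 = 1·35 + 3
35 = 11·3 + 2
3 = 1·2 + 1
2 = 2·1 + 0
Back-substituting gives 38·25 ≡ 1 (mod 73).

25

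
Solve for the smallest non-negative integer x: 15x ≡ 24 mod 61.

26

The inverse of 15 mod 61 is 57 (since 15·57 = 855 ≡ 1).
Multiplying both sides by 57: x ≡ 57·24 = 1368 ≡ 26 (mod 61).
Check: 15·26 = 390 = 6·61 + 24.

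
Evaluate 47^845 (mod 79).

24

Successive squares of 47 mod 79: 47^1≡47, 47^2≡76, 47^4≡9, 47^8≡2, 47^16≡4, 47^32≡16, 47^64≡19, 47^128≡45, 47^256≡50, 47^512≡51.
845 = 1 + 4 + 8 + 64 + 256 + 512, so 47^845 ≡ 47·9·2·19·50·51 ≡ 24 (mod 79).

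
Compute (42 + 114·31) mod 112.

104

114·31 = 3534.
3534 = 31·112 + 62, so 3534 mod 112 = 62.
(42 + 62) mod 112 = 104.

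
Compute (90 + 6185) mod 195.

35

6185 = 31·195 + 140, so 6185 mod 195 = 140.
(90 + 140) mod 195 = 35.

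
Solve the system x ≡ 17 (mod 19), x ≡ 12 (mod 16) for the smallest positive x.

188

Since 16·6 ≡ 1 (mod 19), take x = 12 + 16·((17−12)·6 mod 19) = 12 + 16·11 = 188.
Check: 188 mod 19 = 17, 188 mod 16 = 12.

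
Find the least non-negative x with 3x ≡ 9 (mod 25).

3

The inverse of 3 mod 25 is 17 (since 3·17 = 51 ≡ 1).
Multiplying both sides by 17: x ≡ 17·9 = 153 ≡ 3 (mod 25).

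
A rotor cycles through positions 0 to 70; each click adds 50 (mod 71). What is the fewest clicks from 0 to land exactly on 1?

27

71 = 1·50 + 21
50 = 2·21 + 8
21 = 2·8 + 5
8 = 1·5 + 3
5 = 1·3 + 2
3 = 1·2 + 1
2 = 2·1 + 0
Back-substituting gives 50·27 ≡ 1 (mod 71).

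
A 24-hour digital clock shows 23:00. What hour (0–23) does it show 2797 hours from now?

12

Dividing 2797 by 24 gives quotient 116 and remainder 13.
(23 + 13) mod 24 = 12.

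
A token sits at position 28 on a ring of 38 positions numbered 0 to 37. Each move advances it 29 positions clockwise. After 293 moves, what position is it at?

293·29 = 8497.
8497 = 223·38 + 23, so 8497 mod 38 = 23.
(28 + 23) mod 38 = 13.

13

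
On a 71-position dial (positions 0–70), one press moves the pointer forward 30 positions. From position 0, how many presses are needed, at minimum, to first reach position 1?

45

30·45 = 1350 = 19·71 + 1, so 30⁻¹ ≡ 45 (mod 71).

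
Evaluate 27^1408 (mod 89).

By repeated squaring mod 89: 27^1≡27, 27^2≡17, 27^4≡22, 27^8≡39, 27^16≡8, 27^32≡64, 27^64≡2, 27^128≡4, 27^256≡16, 27^512≡78, 27^1024≡32.
1408 = 128 + 256 + 1024, so 27^1408 ≡ 4·16·32 ≡ 1 (mod 89).

1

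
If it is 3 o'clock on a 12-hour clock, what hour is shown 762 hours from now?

9

Dividing 762 by 12 gives quotient 63 and remainder 6.
3 + 6 → 9 on a 12-hour dial.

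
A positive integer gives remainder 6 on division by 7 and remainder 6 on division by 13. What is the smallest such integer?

x ≡ 6 (mod 7) gives x ∈ {6}.
The first of these with x mod 13 = 6 is 6.

6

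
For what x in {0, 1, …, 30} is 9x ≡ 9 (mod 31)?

1

9⁻¹ ≡ 7 (mod 31) because 9·7 = 63 = 2·31 + 1.
Multiplying both sides by 7: x ≡ 7·9 = 63 ≡ 1 (mod 31).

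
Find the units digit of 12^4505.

2

The units digit of 12^n cycles with period 4: 2, 4, 8, 6, …
4505 leaves remainder 1 on division by 4, so 12^4505 ends in 2.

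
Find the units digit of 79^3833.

9

Last digits of 9^n: 9, 1 (period 2).
3833 leaves remainder 1 on division by 2, so 79^3833 ends in 9.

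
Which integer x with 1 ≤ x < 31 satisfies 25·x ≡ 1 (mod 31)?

31 = 1·25 + 6
25 = 4·6 + 1
6 = 6·1 + 0
Back-substituting gives 25·5 ≡ 1 (mod 31).

5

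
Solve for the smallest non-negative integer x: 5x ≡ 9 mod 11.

4

5⁻¹ ≡ 9 (mod 11) because 5·9 = 45 = 4·11 + 1.
So x ≡ 9·9 = 81 ≡ 4 (mod 11).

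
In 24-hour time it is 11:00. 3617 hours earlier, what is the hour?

18

3617 = 150·24 + 17, so 3617 mod 24 = 17.
(11 − 17) mod 24 = 18.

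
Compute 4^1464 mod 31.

Square-and-reduce mod 31: 4^1≡4, 4^2≡16, 4^4≡8, 4^8≡2, 4^16≡4, 4^32≡16, 4^64≡8, 4^128≡2, 4^256≡4, 4^512≡16, 4^1024≡8.
Since 1464 = 8 + 16 + 32 + 128 + 256 + 1024 in binary, 4^1464 ≡ 2·4·16·2·4·8 ≡ 8 (mod 31).

8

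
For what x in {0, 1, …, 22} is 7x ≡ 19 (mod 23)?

6

The inverse of 7 mod 23 is 10 (since 7·10 = 70 ≡ 1).
Multiplying both sides by 10: x ≡ 10·19 = 190 ≡ 6 (mod 23).
Check: 7·6 = 42 = 1·23 + 19.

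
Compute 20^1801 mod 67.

11

Successive squares of 20 mod 67: 20^1≡20, 20^2≡65, 20^4≡4, 20^8≡16, 20^16≡55, 20^32≡10, 20^64≡33, 20^128≡17, 20^256≡21, 20^512≡39, 20^1024≡47.
1801 = 1 + 8 + 256 + 512 + 1024, so 20^1801 ≡ 20·16·21·39·47 ≡ 11 (mod 67).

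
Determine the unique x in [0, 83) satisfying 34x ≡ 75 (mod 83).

34⁻¹ ≡ 22 (mod 83) because 34·22 = 748 = 9·83 + 1.
Multiplying both sides by 22: x ≡ 22·75 = 1650 ≡ 73 (mod 83).

73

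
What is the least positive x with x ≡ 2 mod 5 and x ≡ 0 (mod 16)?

32

Since 16·1 ≡ 1 (mod 5), take x = 0 + 16·((2−0)·1 mod 5) = 0 + 16·2 = 32.
Check: 32 mod 5 = 2, 32 mod 16 = 0.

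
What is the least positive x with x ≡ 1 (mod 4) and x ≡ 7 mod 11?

29

x ≡ 1 (mod 4) gives x ∈ {1, 5, 9, 13, 17, 21, 25, 29}.
The first of these with x mod 11 = 7 is 29.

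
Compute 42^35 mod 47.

By repeated squaring mod 47: 42^1≡42, 42^2≡25, 42^4≡14, 42^8≡8, 42^16≡17, 42^32≡7.
Since 35 = 1 + 2 + 32 in binary, 42^35 ≡ 42·25·7 ≡ 18 (mod 47).

18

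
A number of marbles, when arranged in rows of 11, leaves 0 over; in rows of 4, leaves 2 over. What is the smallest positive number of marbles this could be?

x ≡ 2 (mod 4) gives x ∈ {2, 6, 10, 14, 18, 22}.
The first of these with x mod 11 = 0 is 22.

22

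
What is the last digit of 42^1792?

Last digits of 2^n: 2, 4, 8, 6 (period 4).
1792 leaves remainder 0 on division by 4, so 42^1792 ends in 6.

6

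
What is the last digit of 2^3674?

4

The units digit of 2^n cycles with period 4: 2, 4, 8, 6, …
3674 mod 4 = 2, so the last digit matches 2^2 = 4.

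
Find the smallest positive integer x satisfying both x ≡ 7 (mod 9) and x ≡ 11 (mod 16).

x ≡ 7 (mod 9) gives x ∈ {7, 16, 25, 34, 43}.
The first of these with x mod 16 = 11 is 43.

43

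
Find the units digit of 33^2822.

9

Powers of 3 mod 10 repeat with period 4: 3, 9, 7, 1.
2822 leaves remainder 2 on division by 4, so 33^2822 ends in 9.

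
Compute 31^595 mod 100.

51

Square-and-reduce mod 100: 31^1≡31, 31^2≡61, 31^4≡21, 31^8≡41, 31^16≡81, 31^32≡61, 31^64≡21, 31^128≡41, 31^256≡81, 31^512≡61.
595 = 1 + 2 + 16 + 64 + 512, so 31^595 ≡ 31·61·81·21·61 ≡ 51 (mod 100).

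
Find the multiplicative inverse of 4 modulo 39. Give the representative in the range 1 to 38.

4·10 = 40 = 1·39 + 1, so 4⁻¹ ≡ 10 (mod 39).

10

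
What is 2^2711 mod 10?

8

Powers of 2 mod 10 repeat with period 4: 2, 4, 8, 6.
2711 leaves remainder 3 on division by 4, so 2^2711 ends in 8.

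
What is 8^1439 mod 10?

2

Last digits of 8^n: 8, 4, 2, 6 (period 4).
1439 mod 4 = 3, so the last digit matches 8^3 = 2.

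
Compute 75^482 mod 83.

By repeated squaring mod 83: 75^1≡75, 75^2≡64, 75^4≡29, 75^8≡11, 75^16≡38, 75^32≡33, 75^64≡10, 75^128≡17, 75^256≡40.
Since 482 = 2 + 32 + 64 + 128 + 256 in binary, 75^482 ≡ 64·33·10·17·40 ≡ 27 (mod 83).

27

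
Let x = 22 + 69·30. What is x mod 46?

69·30 = 2070.
2070 mod 46 = 0 (since 45·46 = 2070).
(22 + 0) mod 46 = 22.

22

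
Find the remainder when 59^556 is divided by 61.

By repeated squaring mod 61: 59^1≡59, 59^2≡4, 59^4≡16, 59^8≡12, 59^16≡22, 59^32≡57, 59^64≡16, 59^128≡12, 59^256≡22, 59^512≡57.
556 = 4 + 8 + 32 + 512, so 59^556 ≡ 16·12·57·57 ≡ 22 (mod 61).

22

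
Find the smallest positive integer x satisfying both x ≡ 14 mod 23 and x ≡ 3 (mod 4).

x ≡ 3 (mod 4) gives x ∈ {3, 7, 11, 15, 19, 23, 27, 31, …}.
The first of these with x mod 23 = 14 is 83.

83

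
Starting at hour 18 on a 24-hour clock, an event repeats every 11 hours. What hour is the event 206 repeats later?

4

206·11 = 2266.
2266 = 94·24 + 10, so 2266 mod 24 = 10.
(18 + 10) mod 24 = 4.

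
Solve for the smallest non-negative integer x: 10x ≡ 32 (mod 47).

10⁻¹ ≡ 33 (mod 47) because 10·33 = 330 = 7·47 + 1.
So x ≡ 33·32 = 1056 ≡ 22 (mod 47).
Check: 10·22 = 220 = 4·47 + 32.

22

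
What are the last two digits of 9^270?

01

By repeated squaring mod 100: 9^1≡9, 9^2≡81, 9^4≡61, 9^8≡21, 9^16≡41, 9^32≡81, 9^64≡61, 9^128≡21, 9^256≡41.
270 = 2 + 4 + 8 + 256, so 9^270 ≡ 81·61·21·41 ≡ 1 (mod 100).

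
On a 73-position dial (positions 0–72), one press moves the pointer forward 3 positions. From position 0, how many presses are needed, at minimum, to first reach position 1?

73 = 24·3 + 1
3 = 3·1 + 0
Back-substituting gives 3·49 ≡ 1 (mod 73).

49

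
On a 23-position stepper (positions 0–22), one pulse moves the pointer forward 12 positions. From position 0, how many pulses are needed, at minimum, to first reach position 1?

23 = 1·12 + 11
12 = 1·11 + 1
11 = 11·1 + 0
Back-substituting gives 12·2 ≡ 1 (mod 23).

2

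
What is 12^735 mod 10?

8

Last digits of 2^n: 2, 4, 8, 6 (period 4).
735 leaves remainder 3 on division by 4, so 12^735 ends in 8.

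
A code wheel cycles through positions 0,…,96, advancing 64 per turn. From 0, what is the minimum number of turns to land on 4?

91

The inverse of 64 mod 97 is 47 (since 64·47 = 3008 ≡ 1).
So x ≡ 47·4 = 188 ≡ 91 (mod 97).
Check: 64·91 = 5824 = 60·97 + 4.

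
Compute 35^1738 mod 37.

Successive squares of 35 mod 37: 35^1≡35, 35^2≡4, 35^4≡16, 35^8≡34, 35^16≡9, 35^32≡7, 35^64≡12, 35^128≡33, 35^256≡16, 35^512≡34, 35^1024≡9.
Since 1738 = 2 + 8 + 64 + 128 + 512 + 1024 in binary, 35^1738 ≡ 4·34·12·33·34·9 ≡ 25 (mod 37).

25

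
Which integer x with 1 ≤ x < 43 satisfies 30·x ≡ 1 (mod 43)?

30·33 = 990 = 23·43 + 1, so 30⁻¹ ≡ 33 (mod 43).

33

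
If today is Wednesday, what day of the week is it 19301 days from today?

19301 mod 7 = 2 (since 2757·7 = 19299).
Wednesday + 2 days → Friday.

Friday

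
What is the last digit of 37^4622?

The units digit of 37^n cycles with period 4: 7, 9, 3, 1, …
4622 leaves remainder 2 on division by 4, so 37^4622 ends in 9.

9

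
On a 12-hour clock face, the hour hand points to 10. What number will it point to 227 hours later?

9

227 mod 12 = 11 (since 18·12 = 216).
10 + 11 → 9 on a 12-hour dial.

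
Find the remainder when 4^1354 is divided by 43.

21

Successive squares of 4 mod 43: 4^1≡4, 4^2≡16, 4^4≡41, 4^8≡4, 4^16≡16, 4^32≡41, 4^64≡4, 4^128≡16, 4^256≡41, 4^512≡4, 4^1024≡16.
Since 1354 = 2 + 8 + 64 + 256 + 1024 in binary, 4^1354 ≡ 16·4·4·41·16 ≡ 21 (mod 43).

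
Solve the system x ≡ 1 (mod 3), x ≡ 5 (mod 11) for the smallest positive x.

16

x ≡ 1 (mod 3) gives x ∈ {1, 4, 7, 10, 13, 16}.
The first of these with x mod 11 = 5 is 16.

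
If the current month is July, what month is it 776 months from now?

March

Dividing 776 by 12 gives quotient 64 and remainder 8.
July + 8 months → March.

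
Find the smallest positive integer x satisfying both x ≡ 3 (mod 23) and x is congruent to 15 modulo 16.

95

x ≡ 15 (mod 16) gives x ∈ {15, 31, 47, 63, 79, 95}.
The first of these with x mod 23 = 3 is 95.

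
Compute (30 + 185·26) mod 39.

185·26 = 4810.
4810 − 123·39 = 13, so 4810 ≡ 13 (mod 39).
(30 + 13) mod 39 = 4.

4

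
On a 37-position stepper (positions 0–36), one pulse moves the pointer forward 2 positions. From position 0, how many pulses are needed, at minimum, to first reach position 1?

19

37 = 18·2 + 1
2 = 2·1 + 0
Back-substituting gives 2·19 ≡ 1 (mod 37).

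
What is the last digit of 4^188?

6

Last digits of 4^n: 4, 6 (period 2).
188 mod 2 = 0, so the last digit matches 4^2 = 6.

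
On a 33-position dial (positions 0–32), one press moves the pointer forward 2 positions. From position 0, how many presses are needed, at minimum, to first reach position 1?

17

33 = 16·2 + 1
2 = 2·1 + 0
Back-substituting gives 2·17 ≡ 1 (mod 33).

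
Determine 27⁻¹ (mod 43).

8

43 = 1·27 + 16
27 = 1·16 + 11
16 = 1·11 + 5
11 = 2·5 + 1
5 = 5·1 + 0
Back-substituting gives 27·8 ≡ 1 (mod 43).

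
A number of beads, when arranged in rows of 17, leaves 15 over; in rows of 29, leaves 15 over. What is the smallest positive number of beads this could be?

15

x ≡ 15 (mod 17) gives x ∈ {15}.
The first of these with x mod 29 = 15 is 15.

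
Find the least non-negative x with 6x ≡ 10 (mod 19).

The inverse of 6 mod 19 is 16 (since 6·16 = 96 ≡ 1).
So x ≡ 16·10 = 160 ≡ 8 (mod 19).

8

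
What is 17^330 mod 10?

9

Last digits of 7^n: 7, 9, 3, 1 (period 4).
330 leaves remainder 2 on division by 4, so 17^330 ends in 9.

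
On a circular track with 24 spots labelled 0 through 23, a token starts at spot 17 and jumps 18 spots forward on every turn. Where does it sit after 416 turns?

416·18 = 7488.
7488 = 312·24 + 0, so 7488 mod 24 = 0.
(17 + 0) mod 24 = 17.

17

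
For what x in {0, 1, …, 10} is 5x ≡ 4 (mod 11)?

The inverse of 5 mod 11 is 9 (since 5·9 = 45 ≡ 1).
Multiplying both sides by 9: x ≡ 9·4 = 36 ≡ 3 (mod 11).
Check: 5·3 = 15 = 1·11 + 4.

3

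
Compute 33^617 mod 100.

Successive squares of 33 mod 100: 33^1≡33, 33^2≡89, 33^4≡21, 33^8≡41, 33^16≡81, 33^32≡61, 33^64≡21, 33^128≡41, 33^256≡81, 33^512≡61.
617 = 1 + 8 + 32 + 64 + 512, so 33^617 ≡ 33·41·61·21·61 ≡ 73 (mod 100).

73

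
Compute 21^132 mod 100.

41

By repeated squaring mod 100: 21^1≡21, 21^2≡41, 21^4≡81, 21^8≡61, 21^16≡21, 21^32≡41, 21^64≡81, 21^128≡61.
132 = 4 + 128, so 21^132 ≡ 81·61 ≡ 41 (mod 100).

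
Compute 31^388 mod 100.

41

By repeated squaring mod 100: 31^1≡31, 31^2≡61, 31^4≡21, 31^8≡41, 31^16≡81, 31^32≡61, 31^64≡21, 31^128≡41, 31^256≡81.
388 = 4 + 128 + 256, so 31^388 ≡ 21·41·81 ≡ 41 (mod 100).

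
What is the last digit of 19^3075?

9

The units digit of 19^n cycles with period 2: 9, 1, …
3075 leaves remainder 1 on division by 2, so 19^3075 ends in 9.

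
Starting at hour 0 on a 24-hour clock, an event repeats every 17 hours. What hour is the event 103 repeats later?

23

103·17 = 1751.
1751 − 72·24 = 23, so 1751 ≡ 23 (mod 24).
(0 + 23) mod 24 = 23.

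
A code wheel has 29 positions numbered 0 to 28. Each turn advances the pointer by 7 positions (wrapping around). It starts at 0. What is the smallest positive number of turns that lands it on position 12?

7⁻¹ ≡ 25 (mod 29) because 7·25 = 175 = 6·29 + 1.
So x ≡ 25·12 = 300 ≡ 10 (mod 29).

10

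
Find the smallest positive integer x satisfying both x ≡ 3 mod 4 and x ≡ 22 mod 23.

x ≡ 3 (mod 4) gives x ∈ {3, 7, 11, 15, 19, 23, 27, 31, …}.
The first of these with x mod 23 = 22 is 91.

91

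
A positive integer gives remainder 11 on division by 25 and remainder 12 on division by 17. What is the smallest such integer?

x ≡ 12 (mod 17) gives x ∈ {12, 29, 46, 63, 80, 97, 114, 131, …}.
The first of these with x mod 25 = 11 is 386.

386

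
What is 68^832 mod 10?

Last digits of 8^n: 8, 4, 2, 6 (period 4).
832 mod 4 = 0, so the last digit matches 8^4 = 6.

6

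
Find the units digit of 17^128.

The units digit of 17^n cycles with period 4: 7, 9, 3, 1, …
128 leaves remainder 0 on division by 4, so 17^128 ends in 1.

1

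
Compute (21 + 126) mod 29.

126 = 4·29 + 10, so 126 mod 29 = 10.
(21 + 10) mod 29 = 2.

2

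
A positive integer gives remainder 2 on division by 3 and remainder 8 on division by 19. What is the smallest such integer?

Since 19·1 ≡ 1 (mod 3), take x = 8 + 19·((2−8)·1 mod 3) = 8 + 19·0 = 8.
Check: 8 mod 3 = 2, 8 mod 19 = 8.

8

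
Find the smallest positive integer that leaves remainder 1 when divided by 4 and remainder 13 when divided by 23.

13

x ≡ 1 (mod 4) gives x ∈ {1, 5, 9, 13}.
The first of these with x mod 23 = 13 is 13.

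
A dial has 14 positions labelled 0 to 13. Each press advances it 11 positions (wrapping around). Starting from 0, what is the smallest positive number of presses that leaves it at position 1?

11·9 = 99 = 7·14 + 1, so 11⁻¹ ≡ 9 (mod 14).

9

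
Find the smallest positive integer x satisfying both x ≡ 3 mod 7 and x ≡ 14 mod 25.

Since 25·2 ≡ 1 (mod 7), take x = 14 + 25·((3−14)·2 mod 7) = 14 + 25·6 = 164.
Check: 164 mod 7 = 3, 164 mod 25 = 14.

164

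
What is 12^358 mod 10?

4

The units digit of 12^n cycles with period 4: 2, 4, 8, 6, …
358 leaves remainder 2 on division by 4, so 12^358 ends in 4.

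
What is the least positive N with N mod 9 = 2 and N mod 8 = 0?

56

Since 8·8 ≡ 1 (mod 9), take x = 0 + 8·((2−0)·8 mod 9) = 0 + 8·7 = 56.
Check: 56 mod 9 = 2, 56 mod 8 = 0.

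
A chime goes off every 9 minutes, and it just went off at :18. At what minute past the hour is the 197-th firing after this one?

197·9 = 1773.
1773 = 29·60 + 33, so 1773 mod 60 = 33.
(18 + 33) mod 60 = 51.

51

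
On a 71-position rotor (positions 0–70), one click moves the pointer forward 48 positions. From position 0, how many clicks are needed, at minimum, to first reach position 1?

37

71 = 1·48 + 23
48 = 2·23 + 2
23 = 11·2 + 1
2 = 2·1 + 0
Back-substituting gives 48·37 ≡ 1 (mod 71).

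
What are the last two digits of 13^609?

By repeated squaring mod 100: 13^1≡13, 13^2≡69, 13^4≡61, 13^8≡21, 13^16≡41, 13^32≡81, 13^64≡61, 13^128≡21, 13^256≡41, 13^512≡81.
Since 609 = 1 + 32 + 64 + 512 in binary, 13^609 ≡ 13·81·61·81 ≡ 73 (mod 100).

73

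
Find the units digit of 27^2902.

9

Powers of 7 mod 10 repeat with period 4: 7, 9, 3, 1.
2902 leaves remainder 2 on division by 4, so 27^2902 ends in 9.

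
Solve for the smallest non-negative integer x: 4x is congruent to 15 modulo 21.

9

The inverse of 4 mod 21 is 16 (since 4·16 = 64 ≡ 1).
So x ≡ 16·15 = 240 ≡ 9 (mod 21).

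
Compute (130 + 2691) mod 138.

Dividing 2691 by 138 gives quotient 19 and remainder 69.
(130 + 69) mod 138 = 61.

61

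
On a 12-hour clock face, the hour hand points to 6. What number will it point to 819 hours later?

9

Dividing 819 by 12 gives quotient 68 and remainder 3.
6 + 3 → 9 on a 12-hour dial.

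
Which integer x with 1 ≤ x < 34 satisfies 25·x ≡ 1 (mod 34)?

15

34 = 1·25 + 9
25 = 2·9 + 7
9 = 1·7 + 2
7 = 3·2 + 1
2 = 2·1 + 0
Back-substituting gives 25·15 ≡ 1 (mod 34).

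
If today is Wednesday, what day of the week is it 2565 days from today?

Saturday

2565 = 366·7 + 3, so 2565 mod 7 = 3.
Wednesday + 3 days → Saturday.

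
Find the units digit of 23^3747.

Powers of 3 mod 10 repeat with period 4: 3, 9, 7, 1.
3747 leaves remainder 3 on division by 4, so 23^3747 ends in 7.

7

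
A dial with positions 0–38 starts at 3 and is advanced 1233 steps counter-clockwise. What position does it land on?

18

1233 mod 39 = 24 (since 31·39 = 1209).
(3 − 24) mod 39 = 18.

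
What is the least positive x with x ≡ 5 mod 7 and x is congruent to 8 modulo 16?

40

Since 16·4 ≡ 1 (mod 7), take x = 8 + 16·((5−8)·4 mod 7) = 8 + 16·2 = 40.
Check: 40 mod 7 = 5, 40 mod 16 = 8.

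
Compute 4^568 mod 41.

Square-and-reduce mod 41: 4^1≡4, 4^2≡16, 4^4≡10, 4^8≡18, 4^16≡37, 4^32≡16, 4^64≡10, 4^128≡18, 4^256≡37, 4^512≡16.
Since 568 = 8 + 16 + 32 + 512 in binary, 4^568 ≡ 18·37·16·16 ≡ 18 (mod 41).

18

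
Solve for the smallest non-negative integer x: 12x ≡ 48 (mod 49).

4

The inverse of 12 mod 49 is 45 (since 12·45 = 540 ≡ 1).
So x ≡ 45·48 = 2160 ≡ 4 (mod 49).
Check: 12·4 = 48 = 0·49 + 48.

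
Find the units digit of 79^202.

Powers of 9 mod 10 repeat with period 2: 9, 1.
202 leaves remainder 0 on division by 2, so 79^202 ends in 1.

1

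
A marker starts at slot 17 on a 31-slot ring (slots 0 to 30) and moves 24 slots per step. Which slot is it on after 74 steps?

74·24 = 1776.
1776 mod 31 = 9 (since 57·31 = 1767).
(17 + 9) mod 31 = 26.

26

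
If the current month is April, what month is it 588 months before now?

April

Dividing 588 by 12 gives quotient 49 and remainder 0.
April − 0 months → April.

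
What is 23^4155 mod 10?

The units digit of 23^n cycles with period 4: 3, 9, 7, 1, …
4155 mod 4 = 3, so the last digit matches 3^3 = 7.

7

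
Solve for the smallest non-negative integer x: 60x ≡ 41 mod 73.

53

60⁻¹ ≡ 28 (mod 73) because 60·28 = 1680 = 23·73 + 1.
So x ≡ 28·41 = 1148 ≡ 53 (mod 73).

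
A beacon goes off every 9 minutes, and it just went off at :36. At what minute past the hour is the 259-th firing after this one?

259·9 = 2331.
2331 − 38·60 = 51, so 2331 ≡ 51 (mod 60).
(36 + 51) mod 60 = 27.

27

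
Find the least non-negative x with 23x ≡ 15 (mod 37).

28

23⁻¹ ≡ 29 (mod 37) because 23·29 = 667 = 18·37 + 1.
Multiplying both sides by 29: x ≡ 29·15 = 435 ≡ 28 (mod 37).
Check: 23·28 = 644 = 17·37 + 15.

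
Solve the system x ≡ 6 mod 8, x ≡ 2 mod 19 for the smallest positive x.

x ≡ 6 (mod 8) gives x ∈ {6, 14, 22, 30, 38, 46, 54, 62, …}.
The first of these with x mod 19 = 2 is 78.

78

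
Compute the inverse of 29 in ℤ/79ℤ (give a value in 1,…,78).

29·30 = 870 = 11·79 + 1, so 29⁻¹ ≡ 30 (mod 79).

30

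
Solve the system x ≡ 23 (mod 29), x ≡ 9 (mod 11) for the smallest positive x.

x ≡ 9 (mod 11) gives x ∈ {9, 20, 31, 42, 53, 64, 75, 86, …}.
The first of these with x mod 29 = 23 is 284.

284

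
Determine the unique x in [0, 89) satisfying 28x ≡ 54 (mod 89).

21

28⁻¹ ≡ 35 (mod 89) because 28·35 = 980 = 11·89 + 1.
So x ≡ 35·54 = 1890 ≡ 21 (mod 89).
Check: 28·21 = 588 = 6·89 + 54.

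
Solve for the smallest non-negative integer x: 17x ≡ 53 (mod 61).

39

17⁻¹ ≡ 18 (mod 61) because 17·18 = 306 = 5·61 + 1.
So x ≡ 18·53 = 954 ≡ 39 (mod 61).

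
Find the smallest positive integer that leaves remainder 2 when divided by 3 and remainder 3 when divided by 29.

Since 29·2 ≡ 1 (mod 3), take x = 3 + 29·((2−3)·2 mod 3) = 3 + 29·1 = 32.
Check: 32 mod 3 = 2, 32 mod 29 = 3.

32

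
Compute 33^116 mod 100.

81

Successive squares of 33 mod 100: 33^1≡33, 33^2≡89, 33^4≡21, 33^8≡41, 33^16≡81, 33^32≡61, 33^64≡21.
116 = 4 + 16 + 32 + 64, so 33^116 ≡ 21·81·61·21 ≡ 81 (mod 100).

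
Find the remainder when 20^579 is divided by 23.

Successive squares of 20 mod 23: 20^1≡20, 20^2≡9, 20^4≡12, 20^8≡6, 20^16≡13, 20^32≡8, 20^64≡18, 20^128≡2, 20^256≡4, 20^512≡16.
Since 579 = 1 + 2 + 64 + 512 in binary, 20^579 ≡ 20·9·18·16 ≡ 21 (mod 23).

21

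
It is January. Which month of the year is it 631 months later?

August

631 = 52·12 + 7, so 631 mod 12 = 7.
January + 7 months → August.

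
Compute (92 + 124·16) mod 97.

39

124·16 = 1984.
1984 − 20·97 = 44, so 1984 ≡ 44 (mod 97).
(92 + 44) mod 97 = 39.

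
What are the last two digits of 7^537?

07

Square-and-reduce mod 100: 7^1≡7, 7^2≡49, 7^4≡1, 7^8≡1, 7^16≡1, 7^32≡1, 7^64≡1, 7^128≡1, 7^256≡1, 7^512≡1.
537 = 1 + 8 + 16 + 512, so 7^537 ≡ 7·1·1·1 ≡ 7 (mod 100).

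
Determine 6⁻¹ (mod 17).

3

6·3 = 18 = 1·17 + 1, so 6⁻¹ ≡ 3 (mod 17).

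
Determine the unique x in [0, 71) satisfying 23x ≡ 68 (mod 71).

40

The inverse of 23 mod 71 is 34 (since 23·34 = 782 ≡ 1).
So x ≡ 34·68 = 2312 ≡ 40 (mod 71).
Check: 23·40 = 920 = 12·71 + 68.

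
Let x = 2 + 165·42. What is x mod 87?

165·42 = 6930.
Dividing 6930 by 87 gives quotient 79 and remainder 57.
(2 + 57) mod 87 = 59.

59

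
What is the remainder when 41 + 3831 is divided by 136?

3831 = 28·136 + 23, so 3831 mod 136 = 23.
(41 + 23) mod 136 = 64.

64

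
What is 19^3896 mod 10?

1

Powers of 9 mod 10 repeat with period 2: 9, 1.
3896 leaves remainder 0 on division by 2, so 19^3896 ends in 1.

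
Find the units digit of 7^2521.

7

Last digits of 7^n: 7, 9, 3, 1 (period 4).
2521 leaves remainder 1 on division by 4, so 7^2521 ends in 7.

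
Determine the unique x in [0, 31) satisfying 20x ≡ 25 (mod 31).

The inverse of 20 mod 31 is 14 (since 20·14 = 280 ≡ 1).
So x ≡ 14·25 = 350 ≡ 9 (mod 31).

9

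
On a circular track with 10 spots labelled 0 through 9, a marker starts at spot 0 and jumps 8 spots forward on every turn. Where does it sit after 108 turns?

4

108·8 = 864.
Dividing 864 by 10 gives quotient 86 and remainder 4.
(0 + 4) mod 10 = 4.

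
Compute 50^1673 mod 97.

Square-and-reduce mod 97: 50^1≡50, 50^2≡75, 50^4≡96, 50^8≡1, 50^16≡1, 50^32≡1, 50^64≡1, 50^128≡1, 50^256≡1, 50^512≡1, 50^1024≡1.
Since 1673 = 1 + 8 + 128 + 512 + 1024 in binary, 50^1673 ≡ 50·1·1·1·1 ≡ 50 (mod 97).

50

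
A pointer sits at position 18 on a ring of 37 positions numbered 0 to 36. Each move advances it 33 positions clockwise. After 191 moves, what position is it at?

31

191·33 = 6303.
6303 − 170·37 = 13, so 6303 ≡ 13 (mod 37).
(18 + 13) mod 37 = 31.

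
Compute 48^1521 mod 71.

32

Square-and-reduce mod 71: 48^1≡48, 48^2≡32, 48^4≡30, 48^8≡48, 48^16≡32, 48^32≡30, 48^64≡48, 48^128≡32, 48^256≡30, 48^512≡48, 48^1024≡32.
Since 1521 = 1 + 16 + 32 + 64 + 128 + 256 + 1024 in binary, 48^1521 ≡ 48·32·30·48·32·30·32 ≡ 32 (mod 71).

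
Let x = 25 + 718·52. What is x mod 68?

718·52 = 37336.
Dividing 37336 by 68 gives quotient 549 and remainder 4.
(25 + 4) mod 68 = 29.

29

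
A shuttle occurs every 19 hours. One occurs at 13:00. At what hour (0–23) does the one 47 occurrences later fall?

18

47·19 = 893.
893 mod 24 = 5 (since 37·24 = 888).
(13 + 5) mod 24 = 18.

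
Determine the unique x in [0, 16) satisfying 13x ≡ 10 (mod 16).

2

13⁻¹ ≡ 5 (mod 16) because 13·5 = 65 = 4·16 + 1.
So x ≡ 5·10 = 50 ≡ 2 (mod 16).
Check: 13·2 = 26 = 1·16 + 10.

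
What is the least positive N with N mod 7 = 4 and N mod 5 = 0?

Since 5·3 ≡ 1 (mod 7), take x = 0 + 5·((4−0)·3 mod 7) = 0 + 5·5 = 25.
Check: 25 mod 7 = 4, 25 mod 5 = 0.

25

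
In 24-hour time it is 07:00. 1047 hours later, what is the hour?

1047 − 43·24 = 15, so 1047 ≡ 15 (mod 24).
(7 + 15) mod 24 = 22.

22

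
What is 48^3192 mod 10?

6

Powers of 8 mod 10 repeat with period 4: 8, 4, 2, 6.
3192 mod 4 = 0, so the last digit matches 8^4 = 6.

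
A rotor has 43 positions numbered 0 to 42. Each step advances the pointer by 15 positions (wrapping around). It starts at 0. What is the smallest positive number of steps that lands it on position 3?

The inverse of 15 mod 43 is 23 (since 15·23 = 345 ≡ 1).
Multiplying both sides by 23: x ≡ 23·3 = 69 ≡ 26 (mod 43).

26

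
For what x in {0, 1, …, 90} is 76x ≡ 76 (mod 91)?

76⁻¹ ≡ 6 (mod 91) because 76·6 = 456 = 5·91 + 1.
Multiplying both sides by 6: x ≡ 6·76 = 456 ≡ 1 (mod 91).

1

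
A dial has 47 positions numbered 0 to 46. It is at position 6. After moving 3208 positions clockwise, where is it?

3208 = 68·47 + 12, so 3208 mod 47 = 12.
(6 + 12) mod 47 = 18.

18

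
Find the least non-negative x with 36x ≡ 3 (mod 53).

The inverse of 36 mod 53 is 28 (since 36·28 = 1008 ≡ 1).
So x ≡ 28·3 = 84 ≡ 31 (mod 53).
Check: 36·31 = 1116 = 21·53 + 3.

31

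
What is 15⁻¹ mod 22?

22 = 1·15 + 7
15 = 2·7 + 1
7 = 7·1 + 0
Back-substituting gives 15·3 ≡ 1 (mod 22).

3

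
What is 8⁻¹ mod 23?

8·3 = 24 = 1·23 + 1, so 8⁻¹ ≡ 3 (mod 23).

3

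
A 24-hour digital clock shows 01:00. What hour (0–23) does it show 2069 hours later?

6

2069 − 86·24 = 5, so 2069 ≡ 5 (mod 24).
(1 + 5) mod 24 = 6.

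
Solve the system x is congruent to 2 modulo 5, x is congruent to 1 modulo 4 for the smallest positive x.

x ≡ 1 (mod 4) gives x ∈ {1, 5, 9, 13, 17}.
The first of these with x mod 5 = 2 is 17.

17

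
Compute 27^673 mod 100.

67

Square-and-reduce mod 100: 27^1≡27, 27^2≡29, 27^4≡41, 27^8≡81, 27^16≡61, 27^32≡21, 27^64≡41, 27^128≡81, 27^256≡61, 27^512≡21.
673 = 1 + 32 + 128 + 512, so 27^673 ≡ 27·21·81·21 ≡ 67 (mod 100).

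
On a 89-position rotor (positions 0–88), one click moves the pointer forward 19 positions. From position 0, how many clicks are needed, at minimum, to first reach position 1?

75

19·75 = 1425 = 16·89 + 1, so 19⁻¹ ≡ 75 (mod 89).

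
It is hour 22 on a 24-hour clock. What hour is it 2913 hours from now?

7

2913 − 121·24 = 9, so 2913 ≡ 9 (mod 24).
(22 + 9) mod 24 = 7.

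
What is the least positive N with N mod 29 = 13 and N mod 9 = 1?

100

x ≡ 1 (mod 9) gives x ∈ {1, 10, 19, 28, 37, 46, 55, 64, …}.
The first of these with x mod 29 = 13 is 100.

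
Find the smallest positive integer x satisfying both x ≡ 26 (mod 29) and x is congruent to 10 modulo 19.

200

Since 19·26 ≡ 1 (mod 29), take x = 10 + 19·((26−10)·26 mod 29) = 10 + 19·10 = 200.
Check: 200 mod 29 = 26, 200 mod 19 = 10.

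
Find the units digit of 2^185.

The units digit of 2^n cycles with period 4: 2, 4, 8, 6, …
185 leaves remainder 1 on division by 4, so 2^185 ends in 2.

2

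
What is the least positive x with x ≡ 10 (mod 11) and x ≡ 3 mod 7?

x ≡ 3 (mod 7) gives x ∈ {3, 10}.
The first of these with x mod 11 = 10 is 10.

10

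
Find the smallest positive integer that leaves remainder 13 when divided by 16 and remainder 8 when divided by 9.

125

x ≡ 8 (mod 9) gives x ∈ {8, 17, 26, 35, 44, 53, 62, 71, …}.
The first of these with x mod 16 = 13 is 125.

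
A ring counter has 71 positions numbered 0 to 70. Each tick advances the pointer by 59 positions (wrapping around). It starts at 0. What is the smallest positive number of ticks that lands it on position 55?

59⁻¹ ≡ 65 (mod 71) because 59·65 = 3835 = 54·71 + 1.
Multiplying both sides by 65: x ≡ 65·55 = 3575 ≡ 25 (mod 71).
Check: 59·25 = 1475 = 20·71 + 55.

25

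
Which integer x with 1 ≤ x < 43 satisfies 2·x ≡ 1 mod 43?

2·22 = 44 = 1·43 + 1, so 2⁻¹ ≡ 22 (mod 43).

22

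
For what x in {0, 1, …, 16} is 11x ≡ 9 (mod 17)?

The inverse of 11 mod 17 is 14 (since 11·14 = 154 ≡ 1).
Multiplying both sides by 14: x ≡ 14·9 = 126 ≡ 7 (mod 17).

7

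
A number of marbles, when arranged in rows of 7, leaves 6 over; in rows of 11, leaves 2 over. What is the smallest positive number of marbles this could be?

x ≡ 6 (mod 7) gives x ∈ {6, 13}.
The first of these with x mod 11 = 2 is 13.

13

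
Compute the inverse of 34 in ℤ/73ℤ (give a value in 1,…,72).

73 = 2·34 + 5
34 = 6·5 + 4
5 = 1·4 + 1
4 = 4·1 + 0
Back-substituting gives 34·58 ≡ 1 (mod 73).

58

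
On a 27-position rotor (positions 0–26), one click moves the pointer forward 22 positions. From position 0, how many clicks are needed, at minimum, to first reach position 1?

16

27 = 1·22 + 5
22 = 4·5 + 2
5 = 2·2 + 1
2 = 2·1 + 0
Back-substituting gives 22·16 ≡ 1 (mod 27).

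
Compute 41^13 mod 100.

Successive squares of 41 mod 100: 41^1≡41, 41^2≡81, 41^4≡61, 41^8≡21.
Since 13 = 1 + 4 + 8 in binary, 41^13 ≡ 41·61·21 ≡ 21 (mod 100).

21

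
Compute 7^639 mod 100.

Square-and-reduce mod 100: 7^1≡7, 7^2≡49, 7^4≡1, 7^8≡1, 7^16≡1, 7^32≡1, 7^64≡1, 7^128≡1, 7^256≡1, 7^512≡1.
639 = 1 + 2 + 4 + 8 + 16 + 32 + 64 + 512, so 7^639 ≡ 7·49·1·1·1·1·1·1 ≡ 43 (mod 100).

43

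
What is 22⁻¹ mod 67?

67 = 3·22 + 1
22 = 22·1 + 0
Back-substituting gives 22·64 ≡ 1 (mod 67).

64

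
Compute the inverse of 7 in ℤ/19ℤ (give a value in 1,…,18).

11

19 = 2·7 + 5
7 = 1·5 + 2
5 = 2·2 + 1
2 = 2·1 + 0
Back-substituting gives 7·11 ≡ 1 (mod 19).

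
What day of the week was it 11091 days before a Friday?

Tuesday

11091 = 1584·7 + 3, so 11091 mod 7 = 3.
Friday − 3 days → Tuesday.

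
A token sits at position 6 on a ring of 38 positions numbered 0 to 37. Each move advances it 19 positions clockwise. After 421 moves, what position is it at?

421·19 = 7999.
7999 mod 38 = 19 (since 210·38 = 7980).
(6 + 19) mod 38 = 25.

25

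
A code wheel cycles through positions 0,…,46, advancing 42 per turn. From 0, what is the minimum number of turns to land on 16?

25

42⁻¹ ≡ 28 (mod 47) because 42·28 = 1176 = 25·47 + 1.
So x ≡ 28·16 = 448 ≡ 25 (mod 47).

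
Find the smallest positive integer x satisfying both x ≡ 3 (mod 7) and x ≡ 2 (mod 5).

17

x ≡ 2 (mod 5) gives x ∈ {2, 7, 12, 17}.
The first of these with x mod 7 = 3 is 17.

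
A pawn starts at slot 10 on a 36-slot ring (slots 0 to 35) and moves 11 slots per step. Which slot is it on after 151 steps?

151·11 = 1661.
1661 − 46·36 = 5, so 1661 ≡ 5 (mod 36).
(10 + 5) mod 36 = 15.

15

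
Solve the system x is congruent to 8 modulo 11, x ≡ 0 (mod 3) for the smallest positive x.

30

Since 3·4 ≡ 1 (mod 11), take x = 0 + 3·((8−0)·4 mod 11) = 0 + 3·10 = 30.
Check: 30 mod 11 = 8, 30 mod 3 = 0.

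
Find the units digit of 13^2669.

Powers of 3 mod 10 repeat with period 4: 3, 9, 7, 1.
2669 mod 4 = 1, so the last digit matches 3^1 = 3.

3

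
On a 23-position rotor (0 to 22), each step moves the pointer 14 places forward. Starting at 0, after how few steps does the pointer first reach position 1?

5

The inverse of 14 mod 23 is 5 (since 14·5 = 70 ≡ 1).
So x ≡ 5·1 = 5 ≡ 5 (mod 23).
Check: 14·5 = 70 = 3·23 + 1.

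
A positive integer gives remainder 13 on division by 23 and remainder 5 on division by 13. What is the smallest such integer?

x ≡ 5 (mod 13) gives x ∈ {5, 18, 31, 44, 57, 70, 83, 96, …}.
The first of these with x mod 23 = 13 is 174.

174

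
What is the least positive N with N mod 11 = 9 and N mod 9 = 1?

64

Since 9·5 ≡ 1 (mod 11), take x = 1 + 9·((9−1)·5 mod 11) = 1 + 9·7 = 64.
Check: 64 mod 11 = 9, 64 mod 9 = 1.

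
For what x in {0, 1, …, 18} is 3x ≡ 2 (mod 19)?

3⁻¹ ≡ 13 (mod 19) because 3·13 = 39 = 2·19 + 1.
Multiplying both sides by 13: x ≡ 13·2 = 26 ≡ 7 (mod 19).
Check: 3·7 = 21 = 1·19 + 2.

7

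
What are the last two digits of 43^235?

By repeated squaring mod 100: 43^1≡43, 43^2≡49, 43^4≡1, 43^8≡1, 43^16≡1, 43^32≡1, 43^64≡1, 43^128≡1.
Since 235 = 1 + 2 + 8 + 32 + 64 + 128 in binary, 43^235 ≡ 43·49·1·1·1·1 ≡ 7 (mod 100).

07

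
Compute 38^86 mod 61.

Successive squares of 38 mod 61: 38^1≡38, 38^2≡41, 38^4≡34, 38^8≡58, 38^16≡9, 38^32≡20, 38^64≡34.
86 = 2 + 4 + 16 + 64, so 38^86 ≡ 41·34·9·34 ≡ 52 (mod 61).

52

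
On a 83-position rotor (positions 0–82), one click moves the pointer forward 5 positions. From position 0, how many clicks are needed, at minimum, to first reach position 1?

5·50 = 250 = 3·83 + 1, so 5⁻¹ ≡ 50 (mod 83).

50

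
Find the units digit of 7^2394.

9

Last digits of 7^n: 7, 9, 3, 1 (period 4).
2394 mod 4 = 2, so the last digit matches 7^2 = 9.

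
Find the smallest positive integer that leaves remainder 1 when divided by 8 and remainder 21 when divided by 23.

113

x ≡ 1 (mod 8) gives x ∈ {1, 9, 17, 25, 33, 41, 49, 57, …}.
The first of these with x mod 23 = 21 is 113.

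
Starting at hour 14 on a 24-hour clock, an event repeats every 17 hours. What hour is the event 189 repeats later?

189·17 = 3213.
3213 = 133·24 + 21, so 3213 mod 24 = 21.
(14 + 21) mod 24 = 11.

11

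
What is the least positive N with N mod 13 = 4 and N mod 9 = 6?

69

x ≡ 6 (mod 9) gives x ∈ {6, 15, 24, 33, 42, 51, 60, 69}.
The first of these with x mod 13 = 4 is 69.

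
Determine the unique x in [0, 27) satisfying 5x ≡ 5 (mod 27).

1

5⁻¹ ≡ 11 (mod 27) because 5·11 = 55 = 2·27 + 1.
Multiplying both sides by 11: x ≡ 11·5 = 55 ≡ 1 (mod 27).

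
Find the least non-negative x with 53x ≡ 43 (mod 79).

50

The inverse of 53 mod 79 is 3 (since 53·3 = 159 ≡ 1).
So x ≡ 3·43 = 129 ≡ 50 (mod 79).
Check: 53·50 = 2650 = 33·79 + 43.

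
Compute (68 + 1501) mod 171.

30

1501 mod 171 = 133 (since 8·171 = 1368).
(68 + 133) mod 171 = 30.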